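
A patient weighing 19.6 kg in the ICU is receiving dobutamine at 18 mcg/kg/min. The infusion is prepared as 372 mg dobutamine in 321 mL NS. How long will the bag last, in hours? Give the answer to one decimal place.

17.6 hours

Dose = 18 mcg/kg/min × 19.6 kg = 352.8 mcg/min
352.8 mcg/min × 60 min/hr = 21168 mcg/hr
Concentration = 372 mg ÷ 321 mL = 1.158879 mg/mL = 1158.879 mcg/mL
Rate = 21168 mcg/hr ÷ 1158.879 mcg/mL = 18.26594 mL/hr
Duration = 321 mL ÷ 18.26594 mL/hr = 17.5737 hr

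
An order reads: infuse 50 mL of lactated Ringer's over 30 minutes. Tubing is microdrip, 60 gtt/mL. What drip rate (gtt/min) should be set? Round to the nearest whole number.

50 mL ÷ (30 min) = 1.666667 mL/min
1.666667 mL/min × 60 gtt/mL = 100 gtt/min

100 gtt/min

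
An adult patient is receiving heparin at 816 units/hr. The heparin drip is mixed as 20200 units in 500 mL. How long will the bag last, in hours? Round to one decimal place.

Concentration = 20200 units ÷ 500 mL = 40.4 units/mL
Rate = 816 units/hr ÷ 40.4 units/mL = 20.19802 mL/hr
Duration = 500 mL ÷ 20.19802 mL/hr = 24.7549 hr

24.8 hours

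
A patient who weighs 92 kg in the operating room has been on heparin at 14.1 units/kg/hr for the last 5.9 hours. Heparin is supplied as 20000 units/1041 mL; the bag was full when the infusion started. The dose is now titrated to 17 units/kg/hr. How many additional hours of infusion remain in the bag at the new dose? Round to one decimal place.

Initial rate:
Dose = 14.1 units/kg/hr × 92 kg = 1297.2 units/hr
Concentration = 20000 units ÷ 1041 mL = 19.2123 units/mL
Rate = 1297.2 units/hr ÷ 19.2123 units/mL = 67.51926 mL/hr
Volume infused so far = 67.51926 mL/hr × 5.9 hr = 398.3636 mL
Volume remaining = 1041 − 398.3636 = 642.6364 mL
New rate:
Dose = 17 units/kg/hr × 92 kg = 1564 units/hr
Rate = 1564 units/hr ÷ 19.2123 units/mL = 81.4062 mL/hr
Time remaining = 642.6364 mL ÷ 81.4062 mL/hr = 7.894194 hr

7.9 hours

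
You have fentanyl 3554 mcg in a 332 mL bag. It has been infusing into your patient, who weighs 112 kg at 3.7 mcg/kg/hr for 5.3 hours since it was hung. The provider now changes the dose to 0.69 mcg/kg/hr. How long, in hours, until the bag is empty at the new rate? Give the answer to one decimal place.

Initial rate:
Dose = 3.7 mcg/kg/hr × 112 kg = 414.4 mcg/hr
Concentration = 3554 mcg ÷ 332 mL = 10.70482 mcg/mL
Rate = 414.4 mcg/hr ÷ 10.70482 mcg/mL = 38.71154 mL/hr
Volume infused so far = 38.71154 mL/hr × 5.3 hr = 205.1711 mL
Volume remaining = 332 − 205.1711 = 126.8289 mL
New rate:
Dose = 0.69 mcg/kg/hr × 112 kg = 77.28 mcg/hr
Rate = 77.28 mcg/hr ÷ 10.70482 mcg/mL = 7.219178 mL/hr
Time remaining = 126.8289 mL ÷ 7.219178 mL/hr = 17.56832 hr

17.6 hours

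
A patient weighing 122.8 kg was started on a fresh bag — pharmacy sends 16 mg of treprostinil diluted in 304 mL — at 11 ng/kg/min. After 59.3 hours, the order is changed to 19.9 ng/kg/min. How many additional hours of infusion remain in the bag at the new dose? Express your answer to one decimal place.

Initial rate:
Dose = 11 ng/kg/min × 122.8 kg = 1350.8 ng/min
1350.8 ng/min × 60 min/hr = 81048 ng/hr
Concentration = 16 mg ÷ 304 mL = 0.05263158 mg/mL = 52631.58 ng/mL
Rate = 81048 ng/hr ÷ 52631.58 ng/mL = 1.539912 mL/hr
Volume infused so far = 1.539912 mL/hr × 59.3 hr = 91.31678 mL
Volume remaining = 304 − 91.31678 = 212.6832 mL
New rate:
Dose = 19.9 ng/kg/min × 122.8 kg = 2443.72 ng/min
2443.72 ng/min × 60 min/hr = 146623.2 ng/hr
Rate = 146623.2 ng/hr ÷ 52631.58 ng/mL = 2.785841 mL/hr
Time remaining = 212.6832 mL ÷ 2.785841 mL/hr = 76.34435 hr

76.3 hours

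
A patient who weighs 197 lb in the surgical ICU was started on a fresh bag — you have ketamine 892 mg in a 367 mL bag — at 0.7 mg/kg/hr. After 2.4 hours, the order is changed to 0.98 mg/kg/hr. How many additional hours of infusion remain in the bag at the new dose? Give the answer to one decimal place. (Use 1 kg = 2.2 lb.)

8.5 hours

Initial rate:
Weight = 197 lb ÷ 2.2 lb/kg = 89.54545 kg
Dose = 0.7 mg/kg/hr × 89.54545 kg = 62.68182 mg/hr
Concentration = 892 mg ÷ 367 mL = 2.430518 mg/mL
Rate = 62.68182 mg/hr ÷ 2.430518 mg/mL = 25.78949 mL/hr
Volume infused so far = 25.78949 mL/hr × 2.4 hr = 61.89478 mL
Volume remaining = 367 − 61.89478 = 305.1052 mL
New rate:
Dose = 0.98 mg/kg/hr × 89.54545 kg = 87.75455 mg/hr
Rate = 87.75455 mg/hr ÷ 2.430518 mg/mL = 36.10529 mL/hr
Time remaining = 305.1052 mL ÷ 36.10529 mL/hr = 8.45043 hr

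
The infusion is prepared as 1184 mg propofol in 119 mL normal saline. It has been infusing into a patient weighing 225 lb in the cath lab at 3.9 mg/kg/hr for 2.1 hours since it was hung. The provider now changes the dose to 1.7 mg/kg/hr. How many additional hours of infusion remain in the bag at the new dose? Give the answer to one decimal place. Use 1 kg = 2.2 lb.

2.0 hours

Initial rate:
Weight = 225 lb ÷ 2.2 lb/kg = 102.2727 kg
Dose = 3.9 mg/kg/hr × 102.2727 kg = 398.8636 mg/hr
Concentration = 1184 mg ÷ 119 mL = 9.94958 mg/mL
Rate = 398.8636 mg/hr ÷ 9.94958 mg/mL = 40.08849 mL/hr
Volume infused so far = 40.08849 mL/hr × 2.1 hr = 84.18583 mL
Volume remaining = 119 − 84.18583 = 34.81417 mL
New rate:
Dose = 1.7 mg/kg/hr × 102.2727 kg = 173.8636 mg/hr
Rate = 173.8636 mg/hr ÷ 9.94958 mg/mL = 17.47447 mL/hr
Time remaining = 34.81417 mL ÷ 17.47447 mL/hr = 1.992288 hr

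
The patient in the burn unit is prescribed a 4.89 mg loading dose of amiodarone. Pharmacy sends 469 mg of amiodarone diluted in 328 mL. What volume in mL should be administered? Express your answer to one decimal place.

3.4 mL

Concentration = 469 mg ÷ 328 mL = 1.429878 mg/mL
Volume = 4.89 mg ÷ 1.429878 mg/mL = 3.419872 mL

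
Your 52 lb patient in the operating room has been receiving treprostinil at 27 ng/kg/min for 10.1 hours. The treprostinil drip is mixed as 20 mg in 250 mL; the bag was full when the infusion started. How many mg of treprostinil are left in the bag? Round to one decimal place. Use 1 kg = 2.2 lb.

Weight = 52 lb ÷ 2.2 lb/kg = 23.63636 kg
Dose = 27 ng/kg/min × 23.63636 kg = 638.1818 ng/min
638.1818 ng/min × 60 min/hr = 38290.91 ng/hr
Concentration = 20 mg ÷ 250 mL = 0.08 mg/mL = 80000 ng/mL
Rate = 38290.91 ng/hr ÷ 80000 ng/mL = 0.4786364 mL/hr
Volume infused = 0.4786364 mL/hr × 10.1 hr = 4.834227 mL
Volume remaining = 250 − 4.834227 = 245.1658 mL
Drug remaining = 245.1658 mL × 80000 ng/mL = 19613262 ng = 19.61326 mg

19.6 mg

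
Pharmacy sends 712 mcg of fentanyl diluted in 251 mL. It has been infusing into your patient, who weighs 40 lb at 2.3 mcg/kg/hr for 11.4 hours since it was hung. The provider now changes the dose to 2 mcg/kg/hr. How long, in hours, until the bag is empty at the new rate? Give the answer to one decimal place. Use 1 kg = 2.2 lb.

6.5 hours

Initial rate:
Weight = 40 lb ÷ 2.2 lb/kg = 18.18182 kg
Dose = 2.3 mcg/kg/hr × 18.18182 kg = 41.81818 mcg/hr
Concentration = 712 mcg ÷ 251 mL = 2.836653 mcg/mL
Rate = 41.81818 mcg/hr ÷ 2.836653 mcg/mL = 14.74208 mL/hr
Volume infused so far = 14.74208 mL/hr × 11.4 hr = 168.0598 mL
Volume remaining = 251 − 168.0598 = 82.94025 mL
New rate:
Dose = 2 mcg/kg/hr × 18.18182 kg = 36.36364 mcg/hr
Rate = 36.36364 mcg/hr ÷ 2.836653 mcg/mL = 12.8192 mL/hr
Time remaining = 82.94025 mL ÷ 12.8192 mL/hr = 6.47 hr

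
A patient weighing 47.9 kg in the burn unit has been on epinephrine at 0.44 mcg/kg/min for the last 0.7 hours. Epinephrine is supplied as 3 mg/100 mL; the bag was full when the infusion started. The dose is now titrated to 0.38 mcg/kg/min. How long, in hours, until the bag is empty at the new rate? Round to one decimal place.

1.9 hours

Initial rate:
Dose = 0.44 mcg/kg/min × 47.9 kg = 21.076 mcg/min
21.076 mcg/min × 60 min/hr = 1264.56 mcg/hr
Concentration = 3 mg ÷ 100 mL = 0.03 mg/mL = 30 mcg/mL
Rate = 1264.56 mcg/hr ÷ 30 mcg/mL = 42.152 mL/hr
Volume infused so far = 42.152 mL/hr × 0.7 hr = 29.5064 mL
Volume remaining = 100 − 29.5064 = 70.4936 mL
New rate:
Dose = 0.38 mcg/kg/min × 47.9 kg = 18.202 mcg/min
18.202 mcg/min × 60 min/hr = 1092.12 mcg/hr
Rate = 1092.12 mcg/hr ÷ 30 mcg/mL = 36.404 mL/hr
Time remaining = 70.4936 mL ÷ 36.404 mL/hr = 1.936425 hr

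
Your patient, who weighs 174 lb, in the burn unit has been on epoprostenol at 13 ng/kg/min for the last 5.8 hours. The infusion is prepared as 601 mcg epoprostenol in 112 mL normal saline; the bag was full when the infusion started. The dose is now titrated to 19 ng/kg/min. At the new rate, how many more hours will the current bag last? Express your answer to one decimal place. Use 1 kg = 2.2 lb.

Initial rate:
Weight = 174 lb ÷ 2.2 lb/kg = 79.09091 kg
Dose = 13 ng/kg/min × 79.09091 kg = 1028.182 ng/min
1028.182 ng/min × 60 min/hr = 61690.91 ng/hr
Concentration = 601 mcg ÷ 112 mL = 5.366071 mcg/mL = 5366.071 ng/mL
Rate = 61690.91 ng/hr ÷ 5366.071 ng/mL = 11.49648 mL/hr
Volume infused so far = 11.49648 mL/hr × 5.8 hr = 66.67956 mL
Volume remaining = 112 − 66.67956 = 45.32044 mL
New rate:
Dose = 19 ng/kg/min × 79.09091 kg = 1502.727 ng/min
1502.727 ng/min × 60 min/hr = 90163.64 ng/hr
Rate = 90163.64 ng/hr ÷ 5366.071 ng/mL = 16.80254 mL/hr
Time remaining = 45.32044 mL ÷ 16.80254 mL/hr = 2.697237 hr

2.7 hours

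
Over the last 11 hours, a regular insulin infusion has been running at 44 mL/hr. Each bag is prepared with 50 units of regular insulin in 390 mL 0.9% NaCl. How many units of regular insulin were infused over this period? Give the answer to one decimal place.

62.1 units

Concentration = 50 units ÷ 390 mL = 0.1282051 units/mL
Drug rate = 44 mL/hr × 0.1282051 units/mL = 5.641026 units/hr
Total = 5.641026 units/hr × 11 hr = 62.05128 units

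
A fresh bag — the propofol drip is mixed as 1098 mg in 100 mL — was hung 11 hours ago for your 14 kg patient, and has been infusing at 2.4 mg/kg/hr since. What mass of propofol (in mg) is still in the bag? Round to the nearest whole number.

Dose = 2.4 mg/kg/hr × 14 kg = 33.6 mg/hr
Concentration = 1098 mg ÷ 100 mL = 10.98 mg/mL
Rate = 33.6 mg/hr ÷ 10.98 mg/mL = 3.060109 mL/hr
Volume infused = 3.060109 mL/hr × 11 hr = 33.6612 mL
Volume remaining = 100 − 33.6612 = 66.3388 mL
Drug remaining = 66.3388 mL × 10.98 mg/mL = 728.4 mg

728 mg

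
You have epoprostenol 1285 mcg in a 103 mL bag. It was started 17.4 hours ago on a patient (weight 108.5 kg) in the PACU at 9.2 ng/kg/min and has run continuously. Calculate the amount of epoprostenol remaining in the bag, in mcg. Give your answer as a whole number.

Dose = 9.2 ng/kg/min × 108.5 kg = 998.2 ng/min
998.2 ng/min × 60 min/hr = 59892 ng/hr
Concentration = 1285 mcg ÷ 103 mL = 12.47573 mcg/mL = 12475.73 ng/mL
Rate = 59892 ng/hr ÷ 12475.73 ng/mL = 4.800682 mL/hr
Volume infused = 4.800682 mL/hr × 17.4 hr = 83.53186 mL
Volume remaining = 103 − 83.53186 = 19.46814 mL
Drug remaining = 19.46814 mL × 12475.73 ng/mL = 242879.2 ng = 242.8792 mcg

243 mcg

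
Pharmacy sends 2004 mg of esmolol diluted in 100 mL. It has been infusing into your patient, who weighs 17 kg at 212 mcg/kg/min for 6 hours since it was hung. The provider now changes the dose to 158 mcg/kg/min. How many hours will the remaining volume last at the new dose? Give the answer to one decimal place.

4.4 hours

Initial rate:
Dose = 212 mcg/kg/min × 17 kg = 3604 mcg/min
3604 mcg/min × 60 min/hr = 216240 mcg/hr
Concentration = 2004 mg ÷ 100 mL = 20.04 mg/mL = 20040 mcg/mL
Rate = 216240 mcg/hr ÷ 20040 mcg/mL = 10.79042 mL/hr
Volume infused so far = 10.79042 mL/hr × 6 hr = 64.74251 mL
Volume remaining = 100 − 64.74251 = 35.25749 mL
New rate:
Dose = 158 mcg/kg/min × 17 kg = 2686 mcg/min
2686 mcg/min × 60 min/hr = 161160 mcg/hr
Rate = 161160 mcg/hr ÷ 20040 mcg/mL = 8.041916 mL/hr
Time remaining = 35.25749 mL ÷ 8.041916 mL/hr = 4.384214 hr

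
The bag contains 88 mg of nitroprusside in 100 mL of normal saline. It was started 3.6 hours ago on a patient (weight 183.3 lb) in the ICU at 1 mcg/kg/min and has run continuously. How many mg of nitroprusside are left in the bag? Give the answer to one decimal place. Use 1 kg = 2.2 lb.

70.0 mg

Weight = 183.3 lb ÷ 2.2 lb/kg = 83.31818 kg
Dose = 1 mcg/kg/min × 83.31818 kg = 83.31818 mcg/min
83.31818 mcg/min × 60 min/hr = 4999.091 mcg/hr
Concentration = 88 mg ÷ 100 mL = 0.88 mg/mL = 880 mcg/mL
Rate = 4999.091 mcg/hr ÷ 880 mcg/mL = 5.680785 mL/hr
Volume infused = 5.680785 mL/hr × 3.6 hr = 20.45083 mL
Volume remaining = 100 − 20.45083 = 79.54917 mL
Drug remaining = 79.54917 mL × 880 mcg/mL = 70003.27 mcg = 70.00327 mg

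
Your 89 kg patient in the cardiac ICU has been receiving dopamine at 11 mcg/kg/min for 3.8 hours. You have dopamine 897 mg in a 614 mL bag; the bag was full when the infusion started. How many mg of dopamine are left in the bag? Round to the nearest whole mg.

Dose = 11 mcg/kg/min × 89 kg = 979 mcg/min
979 mcg/min × 60 min/hr = 58740 mcg/hr
Concentration = 897 mg ÷ 614 mL = 1.460912 mg/mL = 1460.912 mcg/mL
Rate = 58740 mcg/hr ÷ 1460.912 mcg/mL = 40.20776 mL/hr
Volume infused = 40.20776 mL/hr × 3.8 hr = 152.7895 mL
Volume remaining = 614 − 152.7895 = 461.2105 mL
Drug remaining = 461.2105 mL × 1460.912 mcg/mL = 673788 mcg = 673.788 mg

674 mg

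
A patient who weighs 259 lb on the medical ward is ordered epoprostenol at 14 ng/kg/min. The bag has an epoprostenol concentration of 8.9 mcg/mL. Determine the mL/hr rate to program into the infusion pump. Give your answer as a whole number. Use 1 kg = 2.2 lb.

11 mL/hr

Weight = 259 lb ÷ 2.2 lb/kg = 117.7273 kg
Dose = 14 ng/kg/min × 117.7273 kg = 1648.182 ng/min
1648.182 ng/min × 60 min/hr = 98890.91 ng/hr
Concentration = 8.9 mcg/mL = 8900 ng/mL
Rate = 98890.91 ng/hr ÷ 8900 ng/mL = 11.11134 mL/hr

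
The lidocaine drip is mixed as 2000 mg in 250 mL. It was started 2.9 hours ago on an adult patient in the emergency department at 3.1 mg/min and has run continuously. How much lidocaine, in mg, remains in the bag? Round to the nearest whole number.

1461 mg

3.1 mg/min × 60 min/hr = 186 mg/hr
Concentration = 2000 mg ÷ 250 mL = 8 mg/mL
Rate = 186 mg/hr ÷ 8 mg/mL = 23.25 mL/hr
Volume infused = 23.25 mL/hr × 2.9 hr = 67.425 mL
Volume remaining = 250 − 67.425 = 182.575 mL
Drug remaining = 182.575 mL × 8 mg/mL = 1460.6 mg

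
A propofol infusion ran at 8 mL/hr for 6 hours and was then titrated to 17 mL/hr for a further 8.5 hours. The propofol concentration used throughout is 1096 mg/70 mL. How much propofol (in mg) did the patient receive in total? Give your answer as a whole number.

Concentration = 1096 mg ÷ 70 mL = 15.65714 mg/mL
Stage 1: 8 mL/hr × 6 hr = 48 mL → 48 mL × 15.65714 mg/mL = 751.5429 mg
Stage 2: 17 mL/hr × 8.5 hr = 144.5 mL → 144.5 mL × 15.65714 mg/mL = 2262.457 mg
Total = 751.5429 + 2262.457 = 3014 mg

3014 mg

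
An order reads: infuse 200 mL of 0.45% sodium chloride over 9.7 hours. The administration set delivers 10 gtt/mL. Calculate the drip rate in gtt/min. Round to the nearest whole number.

200 mL ÷ (9.7 hr × 60 = 582 min) = 0.3436426 mL/min
0.3436426 mL/min × 10 gtt/mL = 3.436426 gtt/min

3 gtt/min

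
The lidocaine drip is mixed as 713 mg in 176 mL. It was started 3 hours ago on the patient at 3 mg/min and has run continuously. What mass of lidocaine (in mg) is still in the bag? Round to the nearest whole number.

3 mg/min × 60 min/hr = 180 mg/hr
Concentration = 713 mg ÷ 176 mL = 4.051136 mg/mL
Rate = 180 mg/hr ÷ 4.051136 mg/mL = 44.43198 mL/hr
Volume infused = 44.43198 mL/hr × 3 hr = 133.2959 mL
Volume remaining = 176 − 133.2959 = 42.70407 mL
Drug remaining = 42.70407 mL × 4.051136 mg/mL = 173 mg

173 mg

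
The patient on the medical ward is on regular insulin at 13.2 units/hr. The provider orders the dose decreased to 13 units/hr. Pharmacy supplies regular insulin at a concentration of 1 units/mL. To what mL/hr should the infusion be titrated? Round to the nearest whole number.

Rate = 13 units/hr ÷ 1 units/mL = 13 mL/hr

13 mL/hr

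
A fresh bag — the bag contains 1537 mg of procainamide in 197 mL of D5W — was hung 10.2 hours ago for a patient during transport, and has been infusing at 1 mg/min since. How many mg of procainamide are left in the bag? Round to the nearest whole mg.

1 mg/min × 60 min/hr = 60 mg/hr
Concentration = 1537 mg ÷ 197 mL = 7.80203 mg/mL
Rate = 60 mg/hr ÷ 7.80203 mg/mL = 7.690306 mL/hr
Volume infused = 7.690306 mL/hr × 10.2 hr = 78.44112 mL
Volume remaining = 197 − 78.44112 = 118.5589 mL
Drug remaining = 118.5589 mL × 7.80203 mg/mL = 925 mg

925 mg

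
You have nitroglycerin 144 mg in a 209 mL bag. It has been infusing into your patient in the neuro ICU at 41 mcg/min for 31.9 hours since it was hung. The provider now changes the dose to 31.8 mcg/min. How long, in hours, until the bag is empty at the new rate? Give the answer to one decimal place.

34.3 hours

Initial rate:
41 mcg/min × 60 min/hr = 2460 mcg/hr
Concentration = 144 mg ÷ 209 mL = 0.6889952 mg/mL = 688.9952 mcg/mL
Rate = 2460 mcg/hr ÷ 688.9952 mcg/mL = 3.570417 mL/hr
Volume infused so far = 3.570417 mL/hr × 31.9 hr = 113.8963 mL
Volume remaining = 209 − 113.8963 = 95.10371 mL
New rate:
31.8 mcg/min × 60 min/hr = 1908 mcg/hr
Rate = 1908 mcg/hr ÷ 688.9952 mcg/mL = 2.76925 mL/hr
Time remaining = 95.10371 mL ÷ 2.76925 mL/hr = 34.34277 hr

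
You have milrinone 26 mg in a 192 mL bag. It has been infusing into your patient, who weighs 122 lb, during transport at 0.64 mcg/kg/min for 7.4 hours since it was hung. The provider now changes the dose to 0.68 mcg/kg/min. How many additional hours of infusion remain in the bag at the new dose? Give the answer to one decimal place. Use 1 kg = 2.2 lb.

Initial rate:
Weight = 122 lb ÷ 2.2 lb/kg = 55.45455 kg
Dose = 0.64 mcg/kg/min × 55.45455 kg = 35.49091 mcg/min
35.49091 mcg/min × 60 min/hr = 2129.455 mcg/hr
Concentration = 26 mg ÷ 192 mL = 0.1354167 mg/mL = 135.4167 mcg/mL
Rate = 2129.455 mcg/hr ÷ 135.4167 mcg/mL = 15.7252 mL/hr
Volume infused so far = 15.7252 mL/hr × 7.4 hr = 116.3665 mL
Volume remaining = 192 − 116.3665 = 75.6335 mL
New rate:
Dose = 0.68 mcg/kg/min × 55.45455 kg = 37.70909 mcg/min
37.70909 mcg/min × 60 min/hr = 2262.545 mcg/hr
Rate = 2262.545 mcg/hr ÷ 135.4167 mcg/mL = 16.70803 mL/hr
Time remaining = 75.6335 mL ÷ 16.70803 mL/hr = 4.526776 hr

4.5 hours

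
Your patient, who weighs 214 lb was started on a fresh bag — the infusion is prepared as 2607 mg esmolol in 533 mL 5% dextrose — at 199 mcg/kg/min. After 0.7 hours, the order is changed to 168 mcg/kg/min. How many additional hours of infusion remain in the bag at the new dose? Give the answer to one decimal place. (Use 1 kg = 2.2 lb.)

Initial rate:
Weight = 214 lb ÷ 2.2 lb/kg = 97.27273 kg
Dose = 199 mcg/kg/min × 97.27273 kg = 19357.27 mcg/min
19357.27 mcg/min × 60 min/hr = 1161436 mcg/hr
Concentration = 2607 mg ÷ 533 mL = 4.891182 mg/mL = 4891.182 mcg/mL
Rate = 1161436 mcg/hr ÷ 4891.182 mcg/mL = 237.4552 mL/hr
Volume infused so far = 237.4552 mL/hr × 0.7 hr = 166.2186 mL
Volume remaining = 533 − 166.2186 = 366.7814 mL
New rate:
Dose = 168 mcg/kg/min × 97.27273 kg = 16341.82 mcg/min
16341.82 mcg/min × 60 min/hr = 980509.1 mcg/hr
Rate = 980509.1 mcg/hr ÷ 4891.182 mcg/mL = 200.4647 mL/hr
Time remaining = 366.7814 mL ÷ 200.4647 mL/hr = 1.829656 hr

1.8 hours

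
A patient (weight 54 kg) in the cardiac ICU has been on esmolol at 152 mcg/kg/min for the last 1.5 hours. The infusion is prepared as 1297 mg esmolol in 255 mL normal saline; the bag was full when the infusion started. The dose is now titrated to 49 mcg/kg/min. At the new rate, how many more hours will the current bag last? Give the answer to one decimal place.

Initial rate:
Dose = 152 mcg/kg/min × 54 kg = 8208 mcg/min
8208 mcg/min × 60 min/hr = 492480 mcg/hr
Concentration = 1297 mg ÷ 255 mL = 5.086275 mg/mL = 5086.275 mcg/mL
Rate = 492480 mcg/hr ÷ 5086.275 mcg/mL = 96.82529 mL/hr
Volume infused so far = 96.82529 mL/hr × 1.5 hr = 145.2379 mL
Volume remaining = 255 − 145.2379 = 109.7621 mL
New rate:
Dose = 49 mcg/kg/min × 54 kg = 2646 mcg/min
2646 mcg/min × 60 min/hr = 158760 mcg/hr
Rate = 158760 mcg/hr ÷ 5086.275 mcg/mL = 31.21342 mL/hr
Time remaining = 109.7621 mL ÷ 31.21342 mL/hr = 3.516503 hr

3.5 hours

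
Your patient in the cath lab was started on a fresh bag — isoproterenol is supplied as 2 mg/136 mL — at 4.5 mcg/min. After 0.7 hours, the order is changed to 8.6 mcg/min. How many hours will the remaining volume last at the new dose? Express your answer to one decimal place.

Initial rate:
4.5 mcg/min × 60 min/hr = 270 mcg/hr
Concentration = 2 mg ÷ 136 mL = 0.01470588 mg/mL = 14.70588 mcg/mL
Rate = 270 mcg/hr ÷ 14.70588 mcg/mL = 18.36 mL/hr
Volume infused so far = 18.36 mL/hr × 0.7 hr = 12.852 mL
Volume remaining = 136 − 12.852 = 123.148 mL
New rate:
8.6 mcg/min × 60 min/hr = 516 mcg/hr
Rate = 516 mcg/hr ÷ 14.70588 mcg/mL = 35.088 mL/hr
Time remaining = 123.148 mL ÷ 35.088 mL/hr = 3.50969 hr

3.5 hours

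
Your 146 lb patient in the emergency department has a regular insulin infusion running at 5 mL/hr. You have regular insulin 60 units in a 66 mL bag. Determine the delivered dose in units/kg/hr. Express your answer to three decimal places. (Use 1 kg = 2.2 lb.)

Weight = 146 lb ÷ 2.2 lb/kg = 66.36364 kg
Concentration = 60 units ÷ 66 mL = 0.9090909 units/mL
Drug rate = 5 mL/hr × 0.9090909 units/mL = 4.545455 units/hr
4.545455 units/hr ÷ 66.36364 kg = 0.06849315 units/kg/hr

0.068 units/kg/hr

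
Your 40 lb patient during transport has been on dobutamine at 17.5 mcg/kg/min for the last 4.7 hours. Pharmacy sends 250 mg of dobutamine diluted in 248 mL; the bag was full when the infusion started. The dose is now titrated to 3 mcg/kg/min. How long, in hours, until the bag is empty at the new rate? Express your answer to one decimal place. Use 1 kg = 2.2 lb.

49.0 hours

Initial rate:
Weight = 40 lb ÷ 2.2 lb/kg = 18.18182 kg
Dose = 17.5 mcg/kg/min × 18.18182 kg = 318.1818 mcg/min
318.1818 mcg/min × 60 min/hr = 19090.91 mcg/hr
Concentration = 250 mg ÷ 248 mL = 1.008065 mg/mL = 1008.065 mcg/mL
Rate = 19090.91 mcg/hr ÷ 1008.065 mcg/mL = 18.93818 mL/hr
Volume infused so far = 18.93818 mL/hr × 4.7 hr = 89.00945 mL
Volume remaining = 248 − 89.00945 = 158.9905 mL
New rate:
Dose = 3 mcg/kg/min × 18.18182 kg = 54.54545 mcg/min
54.54545 mcg/min × 60 min/hr = 3272.727 mcg/hr
Rate = 3272.727 mcg/hr ÷ 1008.065 mcg/mL = 3.246545 mL/hr
Time remaining = 158.9905 mL ÷ 3.246545 mL/hr = 48.97222 hr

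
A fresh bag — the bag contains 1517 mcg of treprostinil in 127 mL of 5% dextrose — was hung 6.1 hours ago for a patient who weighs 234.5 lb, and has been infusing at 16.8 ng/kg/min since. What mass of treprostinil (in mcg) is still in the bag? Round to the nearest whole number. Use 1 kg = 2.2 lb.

Weight = 234.5 lb ÷ 2.2 lb/kg = 106.5909 kg
Dose = 16.8 ng/kg/min × 106.5909 kg = 1790.727 ng/min
1790.727 ng/min × 60 min/hr = 107443.6 ng/hr
Concentration = 1517 mcg ÷ 127 mL = 11.94488 mcg/mL = 11944.88 ng/mL
Rate = 107443.6 ng/hr ÷ 11944.88 ng/mL = 8.994952 mL/hr
Volume infused = 8.994952 mL/hr × 6.1 hr = 54.86921 mL
Volume remaining = 127 − 54.86921 = 72.13079 mL
Drug remaining = 72.13079 mL × 11944.88 ng/mL = 861593.8 ng = 861.5938 mcg

862 mcg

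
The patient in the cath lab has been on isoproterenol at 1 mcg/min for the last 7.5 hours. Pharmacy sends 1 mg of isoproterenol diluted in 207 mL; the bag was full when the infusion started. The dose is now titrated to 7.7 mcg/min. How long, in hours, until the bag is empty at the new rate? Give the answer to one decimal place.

1.2 hours

Initial rate:
1 mcg/min × 60 min/hr = 60 mcg/hr
Concentration = 1 mg ÷ 207 mL = 0.004830918 mg/mL = 4.830918 mcg/mL
Rate = 60 mcg/hr ÷ 4.830918 mcg/mL = 12.42 mL/hr
Volume infused so far = 12.42 mL/hr × 7.5 hr = 93.15 mL
Volume remaining = 207 − 93.15 = 113.85 mL
New rate:
7.7 mcg/min × 60 min/hr = 462 mcg/hr
Rate = 462 mcg/hr ÷ 4.830918 mcg/mL = 95.634 mL/hr
Time remaining = 113.85 mL ÷ 95.634 mL/hr = 1.190476 hr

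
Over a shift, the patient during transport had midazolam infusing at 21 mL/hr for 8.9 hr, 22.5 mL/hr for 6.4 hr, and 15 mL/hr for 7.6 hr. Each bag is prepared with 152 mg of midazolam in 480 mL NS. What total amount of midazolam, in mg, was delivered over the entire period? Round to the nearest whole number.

Concentration = 152 mg ÷ 480 mL = 0.3166667 mg/mL
Stage 1: 21 mL/hr × 8.9 hr = 186.9 mL → 186.9 mL × 0.3166667 mg/mL = 59.185 mg
Stage 2: 22.5 mL/hr × 6.4 hr = 144 mL → 144 mL × 0.3166667 mg/mL = 45.6 mg
Stage 3: 15 mL/hr × 7.6 hr = 114 mL → 114 mL × 0.3166667 mg/mL = 36.1 mg
Total = 59.185 + 45.6 + 36.1 = 140.885 mg

141 mg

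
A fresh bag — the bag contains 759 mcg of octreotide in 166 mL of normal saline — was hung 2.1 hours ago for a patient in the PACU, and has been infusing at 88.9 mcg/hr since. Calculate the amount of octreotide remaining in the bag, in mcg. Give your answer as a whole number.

572 mcg

Concentration = 759 mcg ÷ 166 mL = 4.572289 mcg/mL
Rate = 88.9 mcg/hr ÷ 4.572289 mcg/mL = 19.44321 mL/hr
Volume infused = 19.44321 mL/hr × 2.1 hr = 40.83075 mL
Volume remaining = 166 − 40.83075 = 125.1692 mL
Drug remaining = 125.1692 mL × 4.572289 mcg/mL = 572.31 mcg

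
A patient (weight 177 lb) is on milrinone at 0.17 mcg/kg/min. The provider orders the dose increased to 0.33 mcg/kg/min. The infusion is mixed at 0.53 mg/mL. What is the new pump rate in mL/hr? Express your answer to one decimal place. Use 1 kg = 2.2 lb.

3.0 mL/hr

Weight = 177 lb ÷ 2.2 lb/kg = 80.45455 kg
Dose = 0.33 mcg/kg/min × 80.45455 kg = 26.55 mcg/min
26.55 mcg/min × 60 min/hr = 1593 mcg/hr
Concentration = 0.53 mg/mL = 530 mcg/mL
Rate = 1593 mcg/hr ÷ 530 mcg/mL = 3.00566 mL/hr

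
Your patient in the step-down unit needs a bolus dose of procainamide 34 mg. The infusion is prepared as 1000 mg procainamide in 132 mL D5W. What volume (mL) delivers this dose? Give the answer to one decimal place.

Concentration = 1000 mg ÷ 132 mL = 7.575758 mg/mL
Volume = 34 mg ÷ 7.575758 mg/mL = 4.488 mL

4.5 mL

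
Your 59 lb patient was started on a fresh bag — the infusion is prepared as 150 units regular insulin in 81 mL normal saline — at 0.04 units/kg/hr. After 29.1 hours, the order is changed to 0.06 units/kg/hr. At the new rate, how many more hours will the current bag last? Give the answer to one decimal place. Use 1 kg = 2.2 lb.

Initial rate:
Weight = 59 lb ÷ 2.2 lb/kg = 26.81818 kg
Dose = 0.04 units/kg/hr × 26.81818 kg = 1.072727 units/hr
Concentration = 150 units ÷ 81 mL = 1.851852 units/mL
Rate = 1.072727 units/hr ÷ 1.851852 units/mL = 0.5792727 mL/hr
Volume infused so far = 0.5792727 mL/hr × 29.1 hr = 16.85684 mL
Volume remaining = 81 − 16.85684 = 64.14316 mL
New rate:
Dose = 0.06 units/kg/hr × 26.81818 kg = 1.609091 units/hr
Rate = 1.609091 units/hr ÷ 1.851852 units/mL = 0.8689091 mL/hr
Time remaining = 64.14316 mL ÷ 0.8689091 mL/hr = 73.82034 hr

73.8 hours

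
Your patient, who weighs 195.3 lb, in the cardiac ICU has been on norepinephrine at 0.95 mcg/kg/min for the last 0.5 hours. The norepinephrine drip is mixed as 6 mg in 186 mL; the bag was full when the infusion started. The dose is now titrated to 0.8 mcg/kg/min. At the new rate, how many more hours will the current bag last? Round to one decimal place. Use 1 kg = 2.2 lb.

0.8 hours

Initial rate:
Weight = 195.3 lb ÷ 2.2 lb/kg = 88.77273 kg
Dose = 0.95 mcg/kg/min × 88.77273 kg = 84.33409 mcg/min
84.33409 mcg/min × 60 min/hr = 5060.045 mcg/hr
Concentration = 6 mg ÷ 186 mL = 0.03225806 mg/mL = 32.25806 mcg/mL
Rate = 5060.045 mcg/hr ÷ 32.25806 mcg/mL = 156.8614 mL/hr
Volume infused so far = 156.8614 mL/hr × 0.5 hr = 78.4307 mL
Volume remaining = 186 − 78.4307 = 107.5693 mL
New rate:
Dose = 0.8 mcg/kg/min × 88.77273 kg = 71.01818 mcg/min
71.01818 mcg/min × 60 min/hr = 4261.091 mcg/hr
Rate = 4261.091 mcg/hr ÷ 32.25806 mcg/mL = 132.0938 mL/hr
Time remaining = 107.5693 mL ÷ 132.0938 mL/hr = 0.8143401 hr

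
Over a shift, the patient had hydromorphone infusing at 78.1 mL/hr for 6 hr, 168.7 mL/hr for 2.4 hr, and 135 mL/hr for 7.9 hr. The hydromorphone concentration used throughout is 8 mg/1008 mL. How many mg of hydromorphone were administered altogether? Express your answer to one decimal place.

Concentration = 8 mg ÷ 1008 mL = 0.007936508 mg/mL
Stage 1: 78.1 mL/hr × 6 hr = 468.6 mL → 468.6 mL × 0.007936508 mg/mL = 3.719048 mg
Stage 2: 168.7 mL/hr × 2.4 hr = 404.88 mL → 404.88 mL × 0.007936508 mg/mL = 3.213333 mg
Stage 3: 135 mL/hr × 7.9 hr = 1066.5 mL → 1066.5 mL × 0.007936508 mg/mL = 8.464286 mg
Total = 3.719048 + 3.213333 + 8.464286 = 15.39667 mg

15.4 mg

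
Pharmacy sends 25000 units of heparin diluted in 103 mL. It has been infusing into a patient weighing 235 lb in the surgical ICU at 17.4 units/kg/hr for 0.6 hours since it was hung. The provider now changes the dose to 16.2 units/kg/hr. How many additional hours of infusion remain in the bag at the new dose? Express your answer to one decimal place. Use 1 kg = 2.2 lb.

Initial rate:
Weight = 235 lb ÷ 2.2 lb/kg = 106.8182 kg
Dose = 17.4 units/kg/hr × 106.8182 kg = 1858.636 units/hr
Concentration = 25000 units ÷ 103 mL = 242.7184 units/mL
Rate = 1858.636 units/hr ÷ 242.7184 units/mL = 7.657582 mL/hr
Volume infused so far = 7.657582 mL/hr × 0.6 hr = 4.594549 mL
Volume remaining = 103 − 4.594549 = 98.40545 mL
New rate:
Dose = 16.2 units/kg/hr × 106.8182 kg = 1730.455 units/hr
Rate = 1730.455 units/hr ÷ 242.7184 units/mL = 7.129473 mL/hr
Time remaining = 98.40545 mL ÷ 7.129473 mL/hr = 13.80263 hr

13.8 hours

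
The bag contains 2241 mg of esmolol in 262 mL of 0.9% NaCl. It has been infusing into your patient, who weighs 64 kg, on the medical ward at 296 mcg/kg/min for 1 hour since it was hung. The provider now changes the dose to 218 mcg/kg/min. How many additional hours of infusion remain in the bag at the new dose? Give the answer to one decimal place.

1.3 hours

Initial rate:
Dose = 296 mcg/kg/min × 64 kg = 18944 mcg/min
18944 mcg/min × 60 min/hr = 1136640 mcg/hr
Concentration = 2241 mg ÷ 262 mL = 8.553435 mg/mL = 8553.435 mcg/mL
Rate = 1136640 mcg/hr ÷ 8553.435 mcg/mL = 132.887 mL/hr
Volume infused so far = 132.887 mL/hr × 1 hr = 132.887 mL
Volume remaining = 262 − 132.887 = 129.113 mL
New rate:
Dose = 218 mcg/kg/min × 64 kg = 13952 mcg/min
13952 mcg/min × 60 min/hr = 837120 mcg/hr
Rate = 837120 mcg/hr ÷ 8553.435 mcg/mL = 97.86945 mL/hr
Time remaining = 129.113 mL ÷ 97.86945 mL/hr = 1.319237 hr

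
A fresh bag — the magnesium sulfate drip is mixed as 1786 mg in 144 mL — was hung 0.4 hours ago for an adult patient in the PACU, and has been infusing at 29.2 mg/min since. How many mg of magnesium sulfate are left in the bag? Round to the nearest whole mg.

29.2 mg/min × 60 min/hr = 1752 mg/hr
Concentration = 1786 mg ÷ 144 mL = 12.40278 mg/mL
Rate = 1752 mg/hr ÷ 12.40278 mg/mL = 141.2587 mL/hr
Volume infused = 141.2587 mL/hr × 0.4 hr = 56.50347 mL
Volume remaining = 144 − 56.50347 = 87.49653 mL
Drug remaining = 87.49653 mL × 12.40278 mg/mL = 1085.2 mg

1085 mg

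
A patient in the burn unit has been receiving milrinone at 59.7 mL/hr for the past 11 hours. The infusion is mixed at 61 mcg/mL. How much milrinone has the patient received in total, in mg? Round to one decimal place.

Drug rate = 59.7 mL/hr × 61 mcg/mL = 3641.7 mcg/hr
Total = 3641.7 mcg/hr × 11 hr = 40058.7 mcg = 40.0587 mg

40.1 mg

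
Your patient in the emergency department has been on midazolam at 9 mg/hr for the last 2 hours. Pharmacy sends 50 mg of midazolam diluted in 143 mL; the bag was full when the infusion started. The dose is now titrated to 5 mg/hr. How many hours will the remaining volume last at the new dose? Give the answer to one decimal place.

6.4 hours

Initial rate:
Concentration = 50 mg ÷ 143 mL = 0.3496503 mg/mL
Rate = 9 mg/hr ÷ 0.3496503 mg/mL = 25.74 mL/hr
Volume infused so far = 25.74 mL/hr × 2 hr = 51.48 mL
Volume remaining = 143 − 51.48 = 91.52 mL
New rate:
Rate = 5 mg/hr ÷ 0.3496503 mg/mL = 14.3 mL/hr
Time remaining = 91.52 mL ÷ 14.3 mL/hr = 6.4 hr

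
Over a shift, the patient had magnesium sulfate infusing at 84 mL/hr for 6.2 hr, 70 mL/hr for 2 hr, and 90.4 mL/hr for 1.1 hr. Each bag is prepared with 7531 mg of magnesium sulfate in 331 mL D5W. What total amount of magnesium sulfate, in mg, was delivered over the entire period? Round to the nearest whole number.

17297 mg

Concentration = 7531 mg ÷ 331 mL = 22.75227 mg/mL
Stage 1: 84 mL/hr × 6.2 hr = 520.8 mL → 520.8 mL × 22.75227 mg/mL = 11849.38 mg
Stage 2: 70 mL/hr × 2 hr = 140 mL → 140 mL × 22.75227 mg/mL = 3185.317 mg
Stage 3: 90.4 mL/hr × 1.1 hr = 99.44 mL → 99.44 mL × 22.75227 mg/mL = 2262.485 mg
Total = 11849.38 + 3185.317 + 2262.485 = 17297.18 mg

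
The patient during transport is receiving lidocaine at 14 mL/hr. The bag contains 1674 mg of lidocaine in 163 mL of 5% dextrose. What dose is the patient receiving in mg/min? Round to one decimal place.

Concentration = 1674 mg ÷ 163 mL = 10.26994 mg/mL
Drug rate = 14 mL/hr × 10.26994 mg/mL = 143.7791 mg/hr
143.7791 mg/hr ÷ 60 min/hr = 2.396319 mg/min

2.4 mg/min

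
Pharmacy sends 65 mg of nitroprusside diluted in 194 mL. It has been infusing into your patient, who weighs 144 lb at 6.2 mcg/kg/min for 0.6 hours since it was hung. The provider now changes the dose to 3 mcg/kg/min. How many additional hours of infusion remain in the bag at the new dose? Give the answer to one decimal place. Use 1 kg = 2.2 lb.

4.3 hours

Initial rate:
Weight = 144 lb ÷ 2.2 lb/kg = 65.45455 kg
Dose = 6.2 mcg/kg/min × 65.45455 kg = 405.8182 mcg/min
405.8182 mcg/min × 60 min/hr = 24349.09 mcg/hr
Concentration = 65 mg ÷ 194 mL = 0.3350515 mg/mL = 335.0515 mcg/mL
Rate = 24349.09 mcg/hr ÷ 335.0515 mcg/mL = 72.67267 mL/hr
Volume infused so far = 72.67267 mL/hr × 0.6 hr = 43.6036 mL
Volume remaining = 194 − 43.6036 = 150.3964 mL
New rate:
Dose = 3 mcg/kg/min × 65.45455 kg = 196.3636 mcg/min
196.3636 mcg/min × 60 min/hr = 11781.82 mcg/hr
Rate = 11781.82 mcg/hr ÷ 335.0515 mcg/mL = 35.1642 mL/hr
Time remaining = 150.3964 mL ÷ 35.1642 mL/hr = 4.276975 hr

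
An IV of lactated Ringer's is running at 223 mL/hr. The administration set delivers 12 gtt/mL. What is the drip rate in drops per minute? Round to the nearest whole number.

45 gtt/min

223 mL/hr ÷ 60 min/hr = 3.716667 mL/min
3.716667 mL/min × 12 gtt/mL = 44.6 gtt/min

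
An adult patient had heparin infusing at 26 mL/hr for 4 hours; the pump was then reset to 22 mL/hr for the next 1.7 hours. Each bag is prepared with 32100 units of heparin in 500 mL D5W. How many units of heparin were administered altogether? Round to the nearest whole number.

9078 units

Concentration = 32100 units ÷ 500 mL = 64.2 units/mL
Stage 1: 26 mL/hr × 4 hr = 104 mL → 104 mL × 64.2 units/mL = 6676.8 units
Stage 2: 22 mL/hr × 1.7 hr = 37.4 mL → 37.4 mL × 64.2 units/mL = 2401.08 units
Total = 6676.8 + 2401.08 = 9077.88 units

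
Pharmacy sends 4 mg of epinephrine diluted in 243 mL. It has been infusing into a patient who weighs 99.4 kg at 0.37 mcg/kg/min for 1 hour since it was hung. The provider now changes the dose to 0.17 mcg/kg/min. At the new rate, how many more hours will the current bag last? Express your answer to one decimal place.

1.8 hours

Initial rate:
Dose = 0.37 mcg/kg/min × 99.4 kg = 36.778 mcg/min
36.778 mcg/min × 60 min/hr = 2206.68 mcg/hr
Concentration = 4 mg ÷ 243 mL = 0.01646091 mg/mL = 16.46091 mcg/mL
Rate = 2206.68 mcg/hr ÷ 16.46091 mcg/mL = 134.0558 mL/hr
Volume infused so far = 134.0558 mL/hr × 1 hr = 134.0558 mL
Volume remaining = 243 − 134.0558 = 108.9442 mL
New rate:
Dose = 0.17 mcg/kg/min × 99.4 kg = 16.898 mcg/min
16.898 mcg/min × 60 min/hr = 1013.88 mcg/hr
Rate = 1013.88 mcg/hr ÷ 16.46091 mcg/mL = 61.59321 mL/hr
Time remaining = 108.9442 mL ÷ 61.59321 mL/hr = 1.768769 hr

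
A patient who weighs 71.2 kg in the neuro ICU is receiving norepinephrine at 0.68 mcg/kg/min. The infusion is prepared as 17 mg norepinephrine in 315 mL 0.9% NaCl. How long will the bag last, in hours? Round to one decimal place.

5.9 hours

Dose = 0.68 mcg/kg/min × 71.2 kg = 48.416 mcg/min
48.416 mcg/min × 60 min/hr = 2904.96 mcg/hr
Concentration = 17 mg ÷ 315 mL = 0.05396825 mg/mL = 53.96825 mcg/mL
Rate = 2904.96 mcg/hr ÷ 53.96825 mcg/mL = 53.8272 mL/hr
Duration = 315 mL ÷ 53.8272 mL/hr = 5.85206 hr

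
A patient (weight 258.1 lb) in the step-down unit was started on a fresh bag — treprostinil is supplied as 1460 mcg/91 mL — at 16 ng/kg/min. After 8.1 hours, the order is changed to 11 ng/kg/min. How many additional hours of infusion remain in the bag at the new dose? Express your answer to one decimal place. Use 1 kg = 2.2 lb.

Initial rate:
Weight = 258.1 lb ÷ 2.2 lb/kg = 117.3182 kg
Dose = 16 ng/kg/min × 117.3182 kg = 1877.091 ng/min
1877.091 ng/min × 60 min/hr = 112625.5 ng/hr
Concentration = 1460 mcg ÷ 91 mL = 16.04396 mcg/mL = 16043.96 ng/mL
Rate = 112625.5 ng/hr ÷ 16043.96 ng/mL = 7.019806 mL/hr
Volume infused so far = 7.019806 mL/hr × 8.1 hr = 56.86043 mL
Volume remaining = 91 − 56.86043 = 34.13957 mL
New rate:
Dose = 11 ng/kg/min × 117.3182 kg = 1290.5 ng/min
1290.5 ng/min × 60 min/hr = 77430 ng/hr
Rate = 77430 ng/hr ÷ 16043.96 ng/mL = 4.826116 mL/hr
Time remaining = 34.13957 mL ÷ 4.826116 mL/hr = 7.073922 hr

7.1 hours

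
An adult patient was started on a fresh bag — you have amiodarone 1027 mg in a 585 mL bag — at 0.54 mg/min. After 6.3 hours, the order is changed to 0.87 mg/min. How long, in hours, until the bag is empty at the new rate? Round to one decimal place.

15.8 hours

Initial rate:
0.54 mg/min × 60 min/hr = 32.4 mg/hr
Concentration = 1027 mg ÷ 585 mL = 1.755556 mg/mL
Rate = 32.4 mg/hr ÷ 1.755556 mg/mL = 18.4557 mL/hr
Volume infused so far = 18.4557 mL/hr × 6.3 hr = 116.2709 mL
Volume remaining = 585 − 116.2709 = 468.7291 mL
New rate:
0.87 mg/min × 60 min/hr = 52.2 mg/hr
Rate = 52.2 mg/hr ÷ 1.755556 mg/mL = 29.73418 mL/hr
Time remaining = 468.7291 mL ÷ 29.73418 mL/hr = 15.76398 hr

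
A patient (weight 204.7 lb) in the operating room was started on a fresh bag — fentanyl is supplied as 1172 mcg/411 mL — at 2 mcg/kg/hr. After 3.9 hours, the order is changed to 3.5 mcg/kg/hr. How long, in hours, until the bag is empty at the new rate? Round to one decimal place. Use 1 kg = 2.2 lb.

1.4 hours

Initial rate:
Weight = 204.7 lb ÷ 2.2 lb/kg = 93.04545 kg
Dose = 2 mcg/kg/hr × 93.04545 kg = 186.0909 mcg/hr
Concentration = 1172 mcg ÷ 411 mL = 2.851582 mcg/mL
Rate = 186.0909 mcg/hr ÷ 2.851582 mcg/mL = 65.25884 mL/hr
Volume infused so far = 65.25884 mL/hr × 3.9 hr = 254.5095 mL
Volume remaining = 411 − 254.5095 = 156.4905 mL
New rate:
Dose = 3.5 mcg/kg/hr × 93.04545 kg = 325.6591 mcg/hr
Rate = 325.6591 mcg/hr ÷ 2.851582 mcg/mL = 114.203 mL/hr
Time remaining = 156.4905 mL ÷ 114.203 mL/hr = 1.370284 hr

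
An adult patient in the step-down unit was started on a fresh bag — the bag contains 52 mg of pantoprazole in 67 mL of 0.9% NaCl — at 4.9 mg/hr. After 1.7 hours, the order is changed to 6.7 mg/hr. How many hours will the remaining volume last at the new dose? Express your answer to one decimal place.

6.5 hours

Initial rate:
Concentration = 52 mg ÷ 67 mL = 0.7761194 mg/mL
Rate = 4.9 mg/hr ÷ 0.7761194 mg/mL = 6.313462 mL/hr
Volume infused so far = 6.313462 mL/hr × 1.7 hr = 10.73288 mL
Volume remaining = 67 − 10.73288 = 56.26712 mL
New rate:
Rate = 6.7 mg/hr ÷ 0.7761194 mg/mL = 8.632692 mL/hr
Time remaining = 56.26712 mL ÷ 8.632692 mL/hr = 6.51791 hr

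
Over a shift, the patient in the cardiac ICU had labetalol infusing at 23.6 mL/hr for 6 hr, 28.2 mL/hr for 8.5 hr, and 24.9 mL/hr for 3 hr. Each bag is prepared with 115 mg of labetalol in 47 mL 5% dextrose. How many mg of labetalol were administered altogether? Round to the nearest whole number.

Concentration = 115 mg ÷ 47 mL = 2.446809 mg/mL
Stage 1: 23.6 mL/hr × 6 hr = 141.6 mL → 141.6 mL × 2.446809 mg/mL = 346.4681 mg
Stage 2: 28.2 mL/hr × 8.5 hr = 239.7 mL → 239.7 mL × 2.446809 mg/mL = 586.5 mg
Stage 3: 24.9 mL/hr × 3 hr = 74.7 mL → 74.7 mL × 2.446809 mg/mL = 182.7766 mg
Total = 346.4681 + 586.5 + 182.7766 = 1115.745 mg

1116 mg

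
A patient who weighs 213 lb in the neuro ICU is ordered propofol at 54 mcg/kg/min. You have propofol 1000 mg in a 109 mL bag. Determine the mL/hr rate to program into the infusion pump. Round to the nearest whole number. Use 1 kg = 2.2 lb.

34 mL/hr

Weight = 213 lb ÷ 2.2 lb/kg = 96.81818 kg
Dose = 54 mcg/kg/min × 96.81818 kg = 5228.182 mcg/min
5228.182 mcg/min × 60 min/hr = 313690.9 mcg/hr
Concentration = 1000 mg ÷ 109 mL = 9.174312 mg/mL = 9174.312 mcg/mL
Rate = 313690.9 mcg/hr ÷ 9174.312 mcg/mL = 34.19231 mL/hr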